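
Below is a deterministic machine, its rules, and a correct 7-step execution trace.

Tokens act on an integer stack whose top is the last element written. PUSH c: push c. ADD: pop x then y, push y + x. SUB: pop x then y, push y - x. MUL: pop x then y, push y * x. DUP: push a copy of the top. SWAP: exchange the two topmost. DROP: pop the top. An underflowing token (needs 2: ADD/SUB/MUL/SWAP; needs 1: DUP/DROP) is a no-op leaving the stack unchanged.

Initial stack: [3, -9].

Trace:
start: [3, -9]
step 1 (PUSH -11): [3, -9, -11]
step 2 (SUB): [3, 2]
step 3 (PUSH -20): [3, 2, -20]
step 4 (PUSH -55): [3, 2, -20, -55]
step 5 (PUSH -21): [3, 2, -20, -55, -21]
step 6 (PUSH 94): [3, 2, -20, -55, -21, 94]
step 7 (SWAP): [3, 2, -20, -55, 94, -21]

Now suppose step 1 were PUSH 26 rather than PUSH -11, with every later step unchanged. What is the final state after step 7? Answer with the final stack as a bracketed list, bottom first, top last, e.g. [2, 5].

[3, -35, -20, -55, 94, -21]

(re-executing from step 1 with the substitution; state before step 1: [3, -9])
step 1 (PUSH 26): [3, -9, 26]
step 2 (SUB): [3, -35]
step 3 (PUSH -20): [3, -35, -20]
step 4 (PUSH -55): [3, -35, -20, -55]
step 5 (PUSH -21): [3, -35, -20, -55, -21]
step 6 (PUSH 94): [3, -35, -20, -55, -21, 94]
step 7 (SWAP): [3, -35, -20, -55, 94, -21]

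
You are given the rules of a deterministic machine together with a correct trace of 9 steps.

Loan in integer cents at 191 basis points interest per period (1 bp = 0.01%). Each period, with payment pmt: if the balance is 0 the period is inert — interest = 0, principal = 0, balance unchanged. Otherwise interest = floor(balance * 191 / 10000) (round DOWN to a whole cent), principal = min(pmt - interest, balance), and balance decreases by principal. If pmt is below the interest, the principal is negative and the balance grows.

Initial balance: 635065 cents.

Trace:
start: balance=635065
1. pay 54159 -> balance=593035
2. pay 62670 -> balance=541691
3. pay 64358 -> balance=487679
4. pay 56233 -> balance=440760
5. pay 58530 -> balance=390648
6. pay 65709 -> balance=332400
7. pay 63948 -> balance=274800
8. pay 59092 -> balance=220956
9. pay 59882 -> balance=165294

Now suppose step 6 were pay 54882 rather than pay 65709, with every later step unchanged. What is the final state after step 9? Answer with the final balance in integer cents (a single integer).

176754

(re-executing from step 6 with the substitution; state before step 6: balance=390648)
6. pay 54882 -> balance=343227
7. pay 63948 -> balance=285834
8. pay 59092 -> balance=232201
9. pay 59882 -> balance=176754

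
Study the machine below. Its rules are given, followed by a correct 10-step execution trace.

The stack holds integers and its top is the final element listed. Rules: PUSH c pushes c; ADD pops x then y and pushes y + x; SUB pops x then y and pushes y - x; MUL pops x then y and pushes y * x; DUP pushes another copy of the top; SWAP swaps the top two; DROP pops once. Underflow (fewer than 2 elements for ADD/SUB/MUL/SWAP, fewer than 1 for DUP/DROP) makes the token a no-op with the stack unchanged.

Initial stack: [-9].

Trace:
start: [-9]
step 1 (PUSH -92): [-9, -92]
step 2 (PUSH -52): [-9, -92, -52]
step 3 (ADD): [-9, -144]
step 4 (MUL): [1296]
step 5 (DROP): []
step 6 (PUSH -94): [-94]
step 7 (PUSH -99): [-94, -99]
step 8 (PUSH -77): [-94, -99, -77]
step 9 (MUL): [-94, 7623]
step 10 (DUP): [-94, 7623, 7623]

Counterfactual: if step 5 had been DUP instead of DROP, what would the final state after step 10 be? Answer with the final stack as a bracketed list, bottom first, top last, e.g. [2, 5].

(re-executing from step 5 with the substitution; state before step 5: [1296])
step 5 (DUP): [1296, 1296]
step 6 (PUSH -94): [1296, 1296, -94]
step 7 (PUSH -99): [1296, 1296, -94, -99]
step 8 (PUSH -77): [1296, 1296, -94, -99, -77]
step 9 (MUL): [1296, 1296, -94, 7623]
step 10 (DUP): [1296, 1296, -94, 7623, 7623]

[1296, 1296, -94, 7623, 7623]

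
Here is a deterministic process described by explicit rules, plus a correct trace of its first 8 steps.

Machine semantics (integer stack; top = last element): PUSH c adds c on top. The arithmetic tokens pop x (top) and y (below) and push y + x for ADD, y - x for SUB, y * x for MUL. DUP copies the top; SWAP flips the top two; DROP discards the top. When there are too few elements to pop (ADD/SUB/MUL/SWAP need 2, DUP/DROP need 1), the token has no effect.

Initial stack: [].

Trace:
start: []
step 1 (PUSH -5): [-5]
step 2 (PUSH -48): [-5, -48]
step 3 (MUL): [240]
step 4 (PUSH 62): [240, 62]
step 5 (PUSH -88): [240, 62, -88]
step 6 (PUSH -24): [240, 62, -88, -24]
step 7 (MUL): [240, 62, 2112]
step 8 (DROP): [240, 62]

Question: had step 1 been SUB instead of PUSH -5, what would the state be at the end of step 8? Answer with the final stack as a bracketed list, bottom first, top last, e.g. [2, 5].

(re-executing from step 1 with the substitution; state before step 1: [])
step 1 (SUB): []
step 2 (PUSH -48): [-48]
step 3 (MUL): [-48]
step 4 (PUSH 62): [-48, 62]
step 5 (PUSH -88): [-48, 62, -88]
step 6 (PUSH -24): [-48, 62, -88, -24]
step 7 (MUL): [-48, 62, 2112]
step 8 (DROP): [-48, 62]

[-48, 62]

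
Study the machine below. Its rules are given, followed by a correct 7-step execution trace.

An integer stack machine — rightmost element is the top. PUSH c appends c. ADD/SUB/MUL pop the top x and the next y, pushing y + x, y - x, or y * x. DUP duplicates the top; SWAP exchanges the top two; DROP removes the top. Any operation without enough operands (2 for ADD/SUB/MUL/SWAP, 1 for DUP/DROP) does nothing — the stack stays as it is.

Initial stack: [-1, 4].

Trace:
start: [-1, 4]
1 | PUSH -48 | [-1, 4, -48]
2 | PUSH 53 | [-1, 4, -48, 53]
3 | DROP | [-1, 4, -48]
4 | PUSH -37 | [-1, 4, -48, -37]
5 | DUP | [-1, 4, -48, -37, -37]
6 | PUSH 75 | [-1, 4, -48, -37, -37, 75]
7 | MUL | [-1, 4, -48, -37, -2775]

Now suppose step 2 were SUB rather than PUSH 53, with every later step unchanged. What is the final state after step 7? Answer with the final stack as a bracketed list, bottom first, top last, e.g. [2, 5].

(re-executing from step 2 with the substitution; state before step 2: [-1, 4, -48])
2 | SUB | [-1, 52]
3 | DROP | [-1]
4 | PUSH -37 | [-1, -37]
5 | DUP | [-1, -37, -37]
6 | PUSH 75 | [-1, -37, -37, 75]
7 | MUL | [-1, -37, -2775]

[-1, -37, -2775]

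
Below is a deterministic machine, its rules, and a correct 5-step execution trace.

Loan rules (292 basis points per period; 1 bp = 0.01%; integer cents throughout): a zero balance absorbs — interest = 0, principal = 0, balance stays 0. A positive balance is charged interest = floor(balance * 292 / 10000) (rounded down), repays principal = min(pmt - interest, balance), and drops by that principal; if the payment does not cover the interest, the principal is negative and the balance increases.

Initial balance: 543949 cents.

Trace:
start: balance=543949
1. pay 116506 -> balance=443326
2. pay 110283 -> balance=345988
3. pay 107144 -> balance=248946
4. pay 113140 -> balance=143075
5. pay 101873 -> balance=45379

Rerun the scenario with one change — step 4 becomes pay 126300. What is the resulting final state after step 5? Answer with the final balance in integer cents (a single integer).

(re-executing from step 4 with the substitution; state before step 4: balance=248946)
4. pay 126300 -> balance=129915
5. pay 101873 -> balance=31835

31835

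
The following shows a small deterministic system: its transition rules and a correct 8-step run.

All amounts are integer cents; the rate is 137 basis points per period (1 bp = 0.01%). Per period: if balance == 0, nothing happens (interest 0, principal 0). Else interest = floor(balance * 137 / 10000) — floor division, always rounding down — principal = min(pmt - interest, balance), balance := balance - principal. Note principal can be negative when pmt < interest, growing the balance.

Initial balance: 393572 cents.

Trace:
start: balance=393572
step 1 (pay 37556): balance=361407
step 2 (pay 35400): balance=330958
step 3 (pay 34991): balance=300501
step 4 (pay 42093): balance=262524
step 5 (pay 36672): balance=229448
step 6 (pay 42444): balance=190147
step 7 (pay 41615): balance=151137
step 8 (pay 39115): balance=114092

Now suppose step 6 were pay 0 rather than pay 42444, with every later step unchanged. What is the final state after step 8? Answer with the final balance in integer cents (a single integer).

157707

(re-executing from step 6 with the substitution; state before step 6: balance=229448)
step 6 (pay 0): balance=232591
step 7 (pay 41615): balance=194162
step 8 (pay 39115): balance=157707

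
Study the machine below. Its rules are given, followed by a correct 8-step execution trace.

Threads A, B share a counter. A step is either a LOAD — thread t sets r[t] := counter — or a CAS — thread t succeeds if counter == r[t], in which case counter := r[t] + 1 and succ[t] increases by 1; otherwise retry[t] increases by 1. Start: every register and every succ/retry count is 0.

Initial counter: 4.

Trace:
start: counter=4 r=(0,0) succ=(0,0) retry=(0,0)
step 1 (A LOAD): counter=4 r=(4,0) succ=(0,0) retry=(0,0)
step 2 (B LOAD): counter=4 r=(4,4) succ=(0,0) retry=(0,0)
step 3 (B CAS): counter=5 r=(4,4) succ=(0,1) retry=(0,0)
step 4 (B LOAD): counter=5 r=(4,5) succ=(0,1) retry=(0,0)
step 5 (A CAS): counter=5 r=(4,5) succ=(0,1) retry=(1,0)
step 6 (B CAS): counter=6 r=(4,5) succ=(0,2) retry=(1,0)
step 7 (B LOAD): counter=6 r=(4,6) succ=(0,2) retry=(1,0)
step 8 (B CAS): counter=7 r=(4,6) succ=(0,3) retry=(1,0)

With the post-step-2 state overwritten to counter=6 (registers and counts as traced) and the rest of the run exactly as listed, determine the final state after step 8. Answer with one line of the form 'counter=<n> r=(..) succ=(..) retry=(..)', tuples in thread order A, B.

state after step 2 := counter=6 r=(4,4) succ=(0,0) retry=(0,0)
step 3 (B CAS): counter=6 r=(4,4) succ=(0,0) retry=(0,1)
step 4 (B LOAD): counter=6 r=(4,6) succ=(0,0) retry=(0,1)
step 5 (A CAS): counter=6 r=(4,6) succ=(0,0) retry=(1,1)
step 6 (B CAS): counter=7 r=(4,6) succ=(0,1) retry=(1,1)
step 7 (B LOAD): counter=7 r=(4,7) succ=(0,1) retry=(1,1)
step 8 (B CAS): counter=8 r=(4,7) succ=(0,2) retry=(1,1)

counter=8 r=(4,7) succ=(0,2) retry=(1,1)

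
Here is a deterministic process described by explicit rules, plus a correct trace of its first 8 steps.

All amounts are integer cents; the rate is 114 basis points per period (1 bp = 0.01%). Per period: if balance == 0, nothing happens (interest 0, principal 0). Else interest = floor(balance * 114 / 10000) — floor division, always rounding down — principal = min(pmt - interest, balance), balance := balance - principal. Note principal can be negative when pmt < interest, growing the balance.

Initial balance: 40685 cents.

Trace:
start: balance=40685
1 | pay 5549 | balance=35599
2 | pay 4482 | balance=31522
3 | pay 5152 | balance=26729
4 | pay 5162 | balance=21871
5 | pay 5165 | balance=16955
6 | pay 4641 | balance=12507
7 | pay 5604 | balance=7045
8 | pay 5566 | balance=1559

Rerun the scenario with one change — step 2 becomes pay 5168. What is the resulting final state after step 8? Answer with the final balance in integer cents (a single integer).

(re-executing from step 2 with the substitution; state before step 2: balance=35599)
2 | pay 5168 | balance=30836
3 | pay 5152 | balance=26035
4 | pay 5162 | balance=21169
5 | pay 5165 | balance=16245
6 | pay 4641 | balance=11789
7 | pay 5604 | balance=6319
8 | pay 5566 | balance=825

825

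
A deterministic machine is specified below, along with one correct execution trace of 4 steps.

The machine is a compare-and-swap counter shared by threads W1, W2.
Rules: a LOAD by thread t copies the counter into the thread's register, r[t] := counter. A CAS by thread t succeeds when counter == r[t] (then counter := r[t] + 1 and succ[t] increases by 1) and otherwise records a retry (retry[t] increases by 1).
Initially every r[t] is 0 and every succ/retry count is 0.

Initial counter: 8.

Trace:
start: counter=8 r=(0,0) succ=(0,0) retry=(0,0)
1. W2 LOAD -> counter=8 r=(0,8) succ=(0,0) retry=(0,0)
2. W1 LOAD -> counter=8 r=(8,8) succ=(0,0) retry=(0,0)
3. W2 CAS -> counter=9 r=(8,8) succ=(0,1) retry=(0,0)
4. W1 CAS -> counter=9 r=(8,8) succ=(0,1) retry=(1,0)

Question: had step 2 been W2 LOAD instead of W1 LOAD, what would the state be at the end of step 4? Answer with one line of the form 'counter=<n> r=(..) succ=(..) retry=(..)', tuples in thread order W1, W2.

(re-executing from step 2 with the substitution; state before step 2: counter=8 r=(0,8) succ=(0,0) retry=(0,0))
2. W2 LOAD -> counter=8 r=(0,8) succ=(0,0) retry=(0,0)
3. W2 CAS -> counter=9 r=(0,8) succ=(0,1) retry=(0,0)
4. W1 CAS -> counter=9 r=(0,8) succ=(0,1) retry=(1,0)

counter=9 r=(0,8) succ=(0,1) retry=(1,0)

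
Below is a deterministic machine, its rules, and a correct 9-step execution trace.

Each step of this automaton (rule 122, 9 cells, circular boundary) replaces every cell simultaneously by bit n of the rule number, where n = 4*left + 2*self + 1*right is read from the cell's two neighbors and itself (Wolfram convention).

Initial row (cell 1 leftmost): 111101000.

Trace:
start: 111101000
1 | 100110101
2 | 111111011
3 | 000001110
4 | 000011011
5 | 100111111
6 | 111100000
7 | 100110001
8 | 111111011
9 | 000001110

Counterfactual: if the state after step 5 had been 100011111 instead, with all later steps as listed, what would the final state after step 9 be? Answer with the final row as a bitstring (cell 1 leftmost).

state after step 5 := 100011111
6 | 110110000
7 | 111111001
8 | 000001111
9 | 100011001

100011001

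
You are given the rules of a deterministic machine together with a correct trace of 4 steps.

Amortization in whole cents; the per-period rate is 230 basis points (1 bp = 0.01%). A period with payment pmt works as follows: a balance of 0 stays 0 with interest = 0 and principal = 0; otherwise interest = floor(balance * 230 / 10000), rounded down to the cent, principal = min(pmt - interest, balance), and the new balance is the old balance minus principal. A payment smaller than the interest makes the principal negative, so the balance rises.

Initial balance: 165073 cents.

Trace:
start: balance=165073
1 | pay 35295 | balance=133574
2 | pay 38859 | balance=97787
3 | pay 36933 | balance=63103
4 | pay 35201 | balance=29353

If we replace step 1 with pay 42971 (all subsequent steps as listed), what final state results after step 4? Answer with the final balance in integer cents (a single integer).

(re-executing from step 1 with the substitution; state before step 1: balance=165073)
1 | pay 42971 | balance=125898
2 | pay 38859 | balance=89934
3 | pay 36933 | balance=55069
4 | pay 35201 | balance=21134

21134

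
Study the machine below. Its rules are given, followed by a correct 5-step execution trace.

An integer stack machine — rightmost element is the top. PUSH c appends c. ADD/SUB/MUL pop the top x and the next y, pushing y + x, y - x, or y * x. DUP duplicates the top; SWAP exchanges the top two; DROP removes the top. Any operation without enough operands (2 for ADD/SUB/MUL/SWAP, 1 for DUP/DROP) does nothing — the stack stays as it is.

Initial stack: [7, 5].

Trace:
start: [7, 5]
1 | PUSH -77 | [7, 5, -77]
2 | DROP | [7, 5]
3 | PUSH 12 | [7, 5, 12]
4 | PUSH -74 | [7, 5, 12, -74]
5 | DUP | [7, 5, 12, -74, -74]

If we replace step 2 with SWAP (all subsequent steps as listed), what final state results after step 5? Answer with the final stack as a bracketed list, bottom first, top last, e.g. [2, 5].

[7, -77, 5, 12, -74, -74]

(re-executing from step 2 with the substitution; state before step 2: [7, 5, -77])
2 | SWAP | [7, -77, 5]
3 | PUSH 12 | [7, -77, 5, 12]
4 | PUSH -74 | [7, -77, 5, 12, -74]
5 | DUP | [7, -77, 5, 12, -74, -74]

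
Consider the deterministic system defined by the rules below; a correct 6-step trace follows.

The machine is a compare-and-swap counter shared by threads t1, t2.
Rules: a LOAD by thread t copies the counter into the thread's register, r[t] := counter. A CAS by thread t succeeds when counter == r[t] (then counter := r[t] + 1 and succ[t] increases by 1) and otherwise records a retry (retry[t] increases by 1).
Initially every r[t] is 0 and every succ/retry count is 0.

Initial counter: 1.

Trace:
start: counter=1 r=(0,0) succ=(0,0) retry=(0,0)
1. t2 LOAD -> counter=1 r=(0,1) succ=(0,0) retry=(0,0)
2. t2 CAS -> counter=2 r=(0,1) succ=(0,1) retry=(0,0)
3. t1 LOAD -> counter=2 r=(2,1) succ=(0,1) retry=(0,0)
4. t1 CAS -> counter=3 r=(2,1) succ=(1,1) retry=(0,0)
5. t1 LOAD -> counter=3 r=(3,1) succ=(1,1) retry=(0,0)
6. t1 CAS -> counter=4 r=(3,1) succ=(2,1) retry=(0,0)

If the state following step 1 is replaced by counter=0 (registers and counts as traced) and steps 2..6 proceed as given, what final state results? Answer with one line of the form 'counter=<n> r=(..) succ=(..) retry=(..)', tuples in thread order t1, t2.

counter=2 r=(1,1) succ=(2,0) retry=(0,1)

state after step 1 := counter=0 r=(0,1) succ=(0,0) retry=(0,0)
2. t2 CAS -> counter=0 r=(0,1) succ=(0,0) retry=(0,1)
3. t1 LOAD -> counter=0 r=(0,1) succ=(0,0) retry=(0,1)
4. t1 CAS -> counter=1 r=(0,1) succ=(1,0) retry=(0,1)
5. t1 LOAD -> counter=1 r=(1,1) succ=(1,0) retry=(0,1)
6. t1 CAS -> counter=2 r=(1,1) succ=(2,0) retry=(0,1)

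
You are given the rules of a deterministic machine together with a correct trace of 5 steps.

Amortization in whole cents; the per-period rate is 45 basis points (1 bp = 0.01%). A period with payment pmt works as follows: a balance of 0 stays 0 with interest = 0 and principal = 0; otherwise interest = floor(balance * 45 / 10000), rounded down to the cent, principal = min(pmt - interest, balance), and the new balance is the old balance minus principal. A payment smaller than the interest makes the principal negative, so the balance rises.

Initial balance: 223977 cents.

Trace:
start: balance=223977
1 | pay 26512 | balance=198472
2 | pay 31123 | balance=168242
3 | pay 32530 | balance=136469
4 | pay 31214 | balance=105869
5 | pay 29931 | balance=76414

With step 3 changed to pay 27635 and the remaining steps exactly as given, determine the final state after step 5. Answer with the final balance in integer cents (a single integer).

(re-executing from step 3 with the substitution; state before step 3: balance=168242)
3 | pay 27635 | balance=141364
4 | pay 31214 | balance=110786
5 | pay 29931 | balance=81353

81353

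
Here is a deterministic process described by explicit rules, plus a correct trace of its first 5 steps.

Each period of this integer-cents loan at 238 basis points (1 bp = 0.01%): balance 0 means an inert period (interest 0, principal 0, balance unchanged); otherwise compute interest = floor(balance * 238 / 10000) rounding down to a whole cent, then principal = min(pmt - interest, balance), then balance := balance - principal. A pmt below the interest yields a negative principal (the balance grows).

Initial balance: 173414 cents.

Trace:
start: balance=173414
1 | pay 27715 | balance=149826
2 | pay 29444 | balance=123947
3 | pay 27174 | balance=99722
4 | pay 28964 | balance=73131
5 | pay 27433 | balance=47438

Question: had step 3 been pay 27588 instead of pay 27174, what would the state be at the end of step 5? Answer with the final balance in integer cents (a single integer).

(re-executing from step 3 with the substitution; state before step 3: balance=123947)
3 | pay 27588 | balance=99308
4 | pay 28964 | balance=72707
5 | pay 27433 | balance=47004

47004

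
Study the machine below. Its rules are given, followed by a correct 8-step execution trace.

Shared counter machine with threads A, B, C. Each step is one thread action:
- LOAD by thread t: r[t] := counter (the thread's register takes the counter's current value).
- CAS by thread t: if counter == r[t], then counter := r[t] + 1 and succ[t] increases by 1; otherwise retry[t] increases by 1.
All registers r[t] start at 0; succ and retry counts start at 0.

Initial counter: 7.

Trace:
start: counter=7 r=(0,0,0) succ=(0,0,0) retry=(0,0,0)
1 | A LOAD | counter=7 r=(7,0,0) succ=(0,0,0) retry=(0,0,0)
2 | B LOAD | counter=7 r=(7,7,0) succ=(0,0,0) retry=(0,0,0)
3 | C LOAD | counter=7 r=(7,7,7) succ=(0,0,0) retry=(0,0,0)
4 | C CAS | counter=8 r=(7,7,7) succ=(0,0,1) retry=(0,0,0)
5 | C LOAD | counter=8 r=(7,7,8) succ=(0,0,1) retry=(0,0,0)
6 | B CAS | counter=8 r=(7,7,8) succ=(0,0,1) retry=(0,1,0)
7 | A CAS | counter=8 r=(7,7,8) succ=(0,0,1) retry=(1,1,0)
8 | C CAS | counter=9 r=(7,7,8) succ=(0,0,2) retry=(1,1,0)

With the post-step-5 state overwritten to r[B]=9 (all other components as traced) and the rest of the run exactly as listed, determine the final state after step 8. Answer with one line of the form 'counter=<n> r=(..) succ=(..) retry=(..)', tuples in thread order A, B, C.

state after step 5 := counter=8 r=(7,9,8) succ=(0,0,1) retry=(0,0,0)
6 | B CAS | counter=8 r=(7,9,8) succ=(0,0,1) retry=(0,1,0)
7 | A CAS | counter=8 r=(7,9,8) succ=(0,0,1) retry=(1,1,0)
8 | C CAS | counter=9 r=(7,9,8) succ=(0,0,2) retry=(1,1,0)

counter=9 r=(7,9,8) succ=(0,0,2) retry=(1,1,0)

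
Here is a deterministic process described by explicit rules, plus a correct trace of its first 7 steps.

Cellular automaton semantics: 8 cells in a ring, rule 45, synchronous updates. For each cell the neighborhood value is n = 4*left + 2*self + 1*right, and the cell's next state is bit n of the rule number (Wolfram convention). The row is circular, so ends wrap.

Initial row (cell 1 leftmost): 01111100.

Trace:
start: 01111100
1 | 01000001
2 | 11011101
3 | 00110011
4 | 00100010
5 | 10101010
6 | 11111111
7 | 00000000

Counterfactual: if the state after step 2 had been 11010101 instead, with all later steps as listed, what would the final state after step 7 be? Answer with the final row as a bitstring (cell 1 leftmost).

state after step 2 := 11010101
3 | 00111111
4 | 00100000
5 | 10101111
6 | 01111000
7 | 01000011

01000011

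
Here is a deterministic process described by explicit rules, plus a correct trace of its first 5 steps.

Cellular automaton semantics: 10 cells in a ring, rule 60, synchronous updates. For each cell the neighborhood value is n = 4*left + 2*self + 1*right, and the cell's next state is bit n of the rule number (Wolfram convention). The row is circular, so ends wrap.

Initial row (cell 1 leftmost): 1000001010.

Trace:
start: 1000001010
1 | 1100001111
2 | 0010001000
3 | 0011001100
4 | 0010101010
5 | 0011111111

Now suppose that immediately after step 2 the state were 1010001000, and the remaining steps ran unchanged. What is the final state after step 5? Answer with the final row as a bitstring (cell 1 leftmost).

state after step 2 := 1010001000
3 | 1111001100
4 | 1000101010
5 | 1100111111

1100111111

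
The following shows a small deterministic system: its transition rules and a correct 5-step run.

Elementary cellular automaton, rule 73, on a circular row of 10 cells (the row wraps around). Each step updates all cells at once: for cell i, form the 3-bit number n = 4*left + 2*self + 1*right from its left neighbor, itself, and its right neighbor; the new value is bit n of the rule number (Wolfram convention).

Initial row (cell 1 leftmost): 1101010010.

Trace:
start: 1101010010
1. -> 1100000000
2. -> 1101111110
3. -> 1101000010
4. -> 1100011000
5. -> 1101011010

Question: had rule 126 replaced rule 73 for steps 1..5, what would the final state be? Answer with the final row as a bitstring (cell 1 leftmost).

0000000000

(re-executing steps 1..5 under rule 126; state before step 1: 1101010010)
1. -> 1111111111
2. -> 0000000000
3. -> 0000000000
4. -> 0000000000
5. -> 0000000000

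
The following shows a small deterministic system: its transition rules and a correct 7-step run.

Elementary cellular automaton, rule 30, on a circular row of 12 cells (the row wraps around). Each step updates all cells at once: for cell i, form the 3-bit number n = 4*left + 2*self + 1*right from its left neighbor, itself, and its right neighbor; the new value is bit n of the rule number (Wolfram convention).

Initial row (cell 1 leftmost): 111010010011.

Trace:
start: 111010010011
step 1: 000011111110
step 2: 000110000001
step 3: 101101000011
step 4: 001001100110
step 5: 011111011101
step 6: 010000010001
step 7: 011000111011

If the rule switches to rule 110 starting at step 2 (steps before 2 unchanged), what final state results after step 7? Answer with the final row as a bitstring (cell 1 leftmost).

(re-executing steps 2..7 under rule 110; state before step 2: 000011111110)
step 2: 000110000010
step 3: 001110000110
step 4: 011010001110
step 5: 111110011010
step 6: 100010111111
step 7: 100111100000

100111100000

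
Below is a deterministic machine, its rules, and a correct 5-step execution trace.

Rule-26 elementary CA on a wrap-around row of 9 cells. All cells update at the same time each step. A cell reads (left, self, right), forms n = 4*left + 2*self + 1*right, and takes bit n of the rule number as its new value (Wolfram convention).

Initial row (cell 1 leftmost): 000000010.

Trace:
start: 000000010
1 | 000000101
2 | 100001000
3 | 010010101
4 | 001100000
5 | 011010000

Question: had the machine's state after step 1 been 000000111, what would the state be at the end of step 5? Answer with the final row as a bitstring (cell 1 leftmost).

state after step 1 := 000000111
2 | 100001100
3 | 010011011
4 | 001110010
5 | 011001101

011001101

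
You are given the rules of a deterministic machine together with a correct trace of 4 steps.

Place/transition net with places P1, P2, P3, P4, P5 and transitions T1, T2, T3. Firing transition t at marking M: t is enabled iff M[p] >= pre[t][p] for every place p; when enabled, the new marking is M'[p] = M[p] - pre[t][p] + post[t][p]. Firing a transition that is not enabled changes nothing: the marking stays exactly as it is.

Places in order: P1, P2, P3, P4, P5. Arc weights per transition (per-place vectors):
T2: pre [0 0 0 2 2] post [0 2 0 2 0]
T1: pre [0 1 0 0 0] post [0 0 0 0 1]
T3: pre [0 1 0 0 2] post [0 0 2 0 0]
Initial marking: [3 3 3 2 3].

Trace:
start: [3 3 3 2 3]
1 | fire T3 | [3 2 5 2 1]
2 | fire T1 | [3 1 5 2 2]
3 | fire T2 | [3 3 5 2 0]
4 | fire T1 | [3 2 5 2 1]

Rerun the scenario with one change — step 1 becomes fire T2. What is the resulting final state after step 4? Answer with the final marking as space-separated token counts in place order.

(re-executing from step 1 with the substitution; state before step 1: [3 3 3 2 3])
1 | fire T2 | [3 5 3 2 1]
2 | fire T1 | [3 4 3 2 2]
3 | fire T2 | [3 6 3 2 0]
4 | fire T1 | [3 5 3 2 1]

3 5 3 2 1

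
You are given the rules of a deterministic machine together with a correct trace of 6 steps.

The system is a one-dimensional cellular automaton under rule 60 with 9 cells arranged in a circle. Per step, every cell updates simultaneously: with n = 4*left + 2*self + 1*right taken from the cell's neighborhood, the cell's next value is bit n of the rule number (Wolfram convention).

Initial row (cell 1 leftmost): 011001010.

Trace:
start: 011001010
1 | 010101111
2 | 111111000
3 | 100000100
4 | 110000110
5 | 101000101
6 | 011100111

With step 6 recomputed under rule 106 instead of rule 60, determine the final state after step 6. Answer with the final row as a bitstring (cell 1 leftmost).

(re-executing step 6 under rule 106; state before step 6: 101000101)
6 | 110001011

110001011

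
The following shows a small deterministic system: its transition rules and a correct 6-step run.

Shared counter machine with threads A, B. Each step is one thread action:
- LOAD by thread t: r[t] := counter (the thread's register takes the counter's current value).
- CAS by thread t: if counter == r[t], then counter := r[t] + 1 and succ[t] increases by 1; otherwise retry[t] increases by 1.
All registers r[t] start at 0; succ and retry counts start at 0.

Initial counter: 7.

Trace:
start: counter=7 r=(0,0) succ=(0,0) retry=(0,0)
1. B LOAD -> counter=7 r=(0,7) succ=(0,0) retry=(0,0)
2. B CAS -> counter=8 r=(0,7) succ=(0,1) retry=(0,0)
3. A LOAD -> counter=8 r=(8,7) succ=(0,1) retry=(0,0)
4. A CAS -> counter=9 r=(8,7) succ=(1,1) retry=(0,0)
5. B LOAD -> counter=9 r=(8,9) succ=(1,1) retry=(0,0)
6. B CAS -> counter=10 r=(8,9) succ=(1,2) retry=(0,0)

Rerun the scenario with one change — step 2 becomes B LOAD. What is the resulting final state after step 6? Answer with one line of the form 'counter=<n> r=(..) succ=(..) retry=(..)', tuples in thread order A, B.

(re-executing from step 2 with the substitution; state before step 2: counter=7 r=(0,7) succ=(0,0) retry=(0,0))
2. B LOAD -> counter=7 r=(0,7) succ=(0,0) retry=(0,0)
3. A LOAD -> counter=7 r=(7,7) succ=(0,0) retry=(0,0)
4. A CAS -> counter=8 r=(7,7) succ=(1,0) retry=(0,0)
5. B LOAD -> counter=8 r=(7,8) succ=(1,0) retry=(0,0)
6. B CAS -> counter=9 r=(7,8) succ=(1,1) retry=(0,0)

counter=9 r=(7,8) succ=(1,1) retry=(0,0)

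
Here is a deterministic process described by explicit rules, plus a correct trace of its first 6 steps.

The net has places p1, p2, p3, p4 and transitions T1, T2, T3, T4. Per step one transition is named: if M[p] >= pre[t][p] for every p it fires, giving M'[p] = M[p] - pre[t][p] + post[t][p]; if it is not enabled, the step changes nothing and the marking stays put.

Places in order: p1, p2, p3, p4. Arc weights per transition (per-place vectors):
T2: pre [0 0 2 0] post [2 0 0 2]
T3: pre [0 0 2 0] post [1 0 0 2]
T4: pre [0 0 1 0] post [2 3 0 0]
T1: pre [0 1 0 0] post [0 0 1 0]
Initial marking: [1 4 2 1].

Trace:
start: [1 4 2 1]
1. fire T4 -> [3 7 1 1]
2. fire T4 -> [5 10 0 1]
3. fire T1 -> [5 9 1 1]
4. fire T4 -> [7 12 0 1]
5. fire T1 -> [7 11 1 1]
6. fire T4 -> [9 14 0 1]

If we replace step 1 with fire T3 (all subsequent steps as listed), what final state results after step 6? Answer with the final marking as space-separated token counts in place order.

6 8 0 3

(re-executing from step 1 with the substitution; state before step 1: [1 4 2 1])
1. fire T3 -> [2 4 0 3]
2. fire T4 -> [2 4 0 3]
3. fire T1 -> [2 3 1 3]
4. fire T4 -> [4 6 0 3]
5. fire T1 -> [4 5 1 3]
6. fire T4 -> [6 8 0 3]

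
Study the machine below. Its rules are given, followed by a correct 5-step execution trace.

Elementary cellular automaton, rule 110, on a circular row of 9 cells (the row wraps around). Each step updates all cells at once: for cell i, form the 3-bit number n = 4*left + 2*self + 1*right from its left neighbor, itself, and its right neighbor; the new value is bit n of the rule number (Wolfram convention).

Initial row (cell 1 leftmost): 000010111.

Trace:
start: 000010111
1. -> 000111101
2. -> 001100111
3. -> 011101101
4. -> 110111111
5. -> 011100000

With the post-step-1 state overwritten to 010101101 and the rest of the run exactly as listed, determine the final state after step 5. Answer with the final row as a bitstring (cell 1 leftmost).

000000000

state after step 1 := 010101101
2. -> 111111111
3. -> 000000000
4. -> 000000000
5. -> 000000000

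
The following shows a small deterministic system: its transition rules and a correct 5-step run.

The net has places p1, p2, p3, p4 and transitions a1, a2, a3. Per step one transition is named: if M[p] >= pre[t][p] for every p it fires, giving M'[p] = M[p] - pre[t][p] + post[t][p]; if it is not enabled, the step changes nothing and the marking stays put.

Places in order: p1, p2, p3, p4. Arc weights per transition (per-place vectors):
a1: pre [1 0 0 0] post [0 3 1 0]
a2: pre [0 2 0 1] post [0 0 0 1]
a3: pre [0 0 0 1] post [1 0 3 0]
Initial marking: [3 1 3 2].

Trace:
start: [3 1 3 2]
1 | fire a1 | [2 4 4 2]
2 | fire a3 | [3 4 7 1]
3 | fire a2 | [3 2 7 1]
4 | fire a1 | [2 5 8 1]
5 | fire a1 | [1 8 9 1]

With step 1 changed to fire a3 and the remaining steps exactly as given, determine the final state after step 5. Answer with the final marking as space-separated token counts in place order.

3 7 11 0

(re-executing from step 1 with the substitution; state before step 1: [3 1 3 2])
1 | fire a3 | [4 1 6 1]
2 | fire a3 | [5 1 9 0]
3 | fire a2 | [5 1 9 0]
4 | fire a1 | [4 4 10 0]
5 | fire a1 | [3 7 11 0]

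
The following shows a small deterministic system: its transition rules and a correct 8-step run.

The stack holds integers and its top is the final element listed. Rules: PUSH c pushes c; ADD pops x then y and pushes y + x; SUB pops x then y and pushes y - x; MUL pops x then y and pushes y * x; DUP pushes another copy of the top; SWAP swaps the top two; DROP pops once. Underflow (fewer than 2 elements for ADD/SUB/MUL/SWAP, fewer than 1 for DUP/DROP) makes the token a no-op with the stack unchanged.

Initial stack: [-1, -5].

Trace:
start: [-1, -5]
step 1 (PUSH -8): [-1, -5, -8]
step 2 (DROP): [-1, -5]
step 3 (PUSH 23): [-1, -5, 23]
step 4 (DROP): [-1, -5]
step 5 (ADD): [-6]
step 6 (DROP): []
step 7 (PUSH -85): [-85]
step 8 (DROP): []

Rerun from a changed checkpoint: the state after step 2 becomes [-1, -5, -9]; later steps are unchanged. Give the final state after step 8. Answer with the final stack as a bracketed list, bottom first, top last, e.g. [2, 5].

state after step 2 := [-1, -5, -9]
step 3 (PUSH 23): [-1, -5, -9, 23]
step 4 (DROP): [-1, -5, -9]
step 5 (ADD): [-1, -14]
step 6 (DROP): [-1]
step 7 (PUSH -85): [-1, -85]
step 8 (DROP): [-1]

[-1]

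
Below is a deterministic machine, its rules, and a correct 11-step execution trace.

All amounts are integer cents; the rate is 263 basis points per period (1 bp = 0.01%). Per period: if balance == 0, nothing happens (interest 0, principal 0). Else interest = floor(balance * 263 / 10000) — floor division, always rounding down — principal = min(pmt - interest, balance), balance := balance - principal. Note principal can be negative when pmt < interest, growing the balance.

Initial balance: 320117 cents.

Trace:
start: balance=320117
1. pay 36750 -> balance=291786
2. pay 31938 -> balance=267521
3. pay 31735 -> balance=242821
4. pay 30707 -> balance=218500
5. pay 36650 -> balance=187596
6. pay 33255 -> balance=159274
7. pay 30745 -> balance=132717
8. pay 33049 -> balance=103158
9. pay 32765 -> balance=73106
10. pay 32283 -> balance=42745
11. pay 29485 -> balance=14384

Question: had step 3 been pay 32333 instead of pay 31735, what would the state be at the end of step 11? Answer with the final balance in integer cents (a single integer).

13649

(re-executing from step 3 with the substitution; state before step 3: balance=267521)
3. pay 32333 -> balance=242223
4. pay 30707 -> balance=217886
5. pay 36650 -> balance=186966
6. pay 33255 -> balance=158628
7. pay 30745 -> balance=132054
8. pay 33049 -> balance=102478
9. pay 32765 -> balance=72408
10. pay 32283 -> balance=42029
11. pay 29485 -> balance=13649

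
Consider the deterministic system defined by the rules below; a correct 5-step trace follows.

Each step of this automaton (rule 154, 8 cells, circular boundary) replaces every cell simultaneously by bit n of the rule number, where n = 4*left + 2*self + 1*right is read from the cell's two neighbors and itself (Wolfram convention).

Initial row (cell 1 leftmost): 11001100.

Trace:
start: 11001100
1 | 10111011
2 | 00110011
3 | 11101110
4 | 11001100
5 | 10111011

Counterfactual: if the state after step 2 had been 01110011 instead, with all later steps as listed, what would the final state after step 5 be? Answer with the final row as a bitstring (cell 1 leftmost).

10111001

state after step 2 := 01110011
3 | 01101110
4 | 11001101
5 | 10111001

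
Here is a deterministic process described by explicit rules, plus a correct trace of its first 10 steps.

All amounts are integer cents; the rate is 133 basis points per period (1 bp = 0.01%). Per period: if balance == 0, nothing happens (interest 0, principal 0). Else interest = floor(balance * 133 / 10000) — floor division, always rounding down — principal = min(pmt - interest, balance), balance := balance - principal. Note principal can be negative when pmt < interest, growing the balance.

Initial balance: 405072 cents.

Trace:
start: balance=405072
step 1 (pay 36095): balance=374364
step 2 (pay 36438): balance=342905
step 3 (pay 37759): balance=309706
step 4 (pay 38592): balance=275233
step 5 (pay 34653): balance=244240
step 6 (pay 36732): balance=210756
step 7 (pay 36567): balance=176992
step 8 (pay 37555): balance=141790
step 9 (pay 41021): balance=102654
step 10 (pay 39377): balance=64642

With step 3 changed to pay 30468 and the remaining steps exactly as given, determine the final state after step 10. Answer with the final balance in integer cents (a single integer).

(re-executing from step 3 with the substitution; state before step 3: balance=342905)
step 3 (pay 30468): balance=316997
step 4 (pay 38592): balance=282621
step 5 (pay 34653): balance=251726
step 6 (pay 36732): balance=218341
step 7 (pay 36567): balance=184677
step 8 (pay 37555): balance=149578
step 9 (pay 41021): balance=110546
step 10 (pay 39377): balance=72639

72639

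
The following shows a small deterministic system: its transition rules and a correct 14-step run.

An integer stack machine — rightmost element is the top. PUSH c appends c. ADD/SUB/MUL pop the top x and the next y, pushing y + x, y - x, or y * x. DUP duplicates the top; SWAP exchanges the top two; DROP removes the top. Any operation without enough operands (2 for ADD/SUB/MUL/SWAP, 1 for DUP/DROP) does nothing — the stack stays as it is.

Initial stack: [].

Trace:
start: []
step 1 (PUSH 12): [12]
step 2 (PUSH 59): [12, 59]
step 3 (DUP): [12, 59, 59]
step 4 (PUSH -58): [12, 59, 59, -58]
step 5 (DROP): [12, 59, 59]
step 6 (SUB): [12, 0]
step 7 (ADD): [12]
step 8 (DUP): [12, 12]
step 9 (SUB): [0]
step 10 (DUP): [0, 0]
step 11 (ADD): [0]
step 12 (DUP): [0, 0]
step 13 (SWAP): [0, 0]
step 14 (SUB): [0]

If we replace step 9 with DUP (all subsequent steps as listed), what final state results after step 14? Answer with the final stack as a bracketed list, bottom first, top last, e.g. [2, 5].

[12, 12, 0]

(re-executing from step 9 with the substitution; state before step 9: [12, 12])
step 9 (DUP): [12, 12, 12]
step 10 (DUP): [12, 12, 12, 12]
step 11 (ADD): [12, 12, 24]
step 12 (DUP): [12, 12, 24, 24]
step 13 (SWAP): [12, 12, 24, 24]
step 14 (SUB): [12, 12, 0]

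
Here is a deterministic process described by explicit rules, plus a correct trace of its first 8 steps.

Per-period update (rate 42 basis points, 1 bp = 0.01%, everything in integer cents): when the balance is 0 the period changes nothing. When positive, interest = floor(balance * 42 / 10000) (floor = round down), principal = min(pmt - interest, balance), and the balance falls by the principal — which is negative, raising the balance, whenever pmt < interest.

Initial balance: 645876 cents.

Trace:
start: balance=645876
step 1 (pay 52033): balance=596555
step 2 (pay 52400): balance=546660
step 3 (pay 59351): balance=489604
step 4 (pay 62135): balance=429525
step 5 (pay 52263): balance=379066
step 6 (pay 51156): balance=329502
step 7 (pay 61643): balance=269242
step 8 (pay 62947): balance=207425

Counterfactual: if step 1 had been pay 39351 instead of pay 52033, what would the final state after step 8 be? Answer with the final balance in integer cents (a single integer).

(re-executing from step 1 with the substitution; state before step 1: balance=645876)
step 1 (pay 39351): balance=609237
step 2 (pay 52400): balance=559395
step 3 (pay 59351): balance=502393
step 4 (pay 62135): balance=442368
step 5 (pay 52263): balance=391962
step 6 (pay 51156): balance=342452
step 7 (pay 61643): balance=282247
step 8 (pay 62947): balance=220485

220485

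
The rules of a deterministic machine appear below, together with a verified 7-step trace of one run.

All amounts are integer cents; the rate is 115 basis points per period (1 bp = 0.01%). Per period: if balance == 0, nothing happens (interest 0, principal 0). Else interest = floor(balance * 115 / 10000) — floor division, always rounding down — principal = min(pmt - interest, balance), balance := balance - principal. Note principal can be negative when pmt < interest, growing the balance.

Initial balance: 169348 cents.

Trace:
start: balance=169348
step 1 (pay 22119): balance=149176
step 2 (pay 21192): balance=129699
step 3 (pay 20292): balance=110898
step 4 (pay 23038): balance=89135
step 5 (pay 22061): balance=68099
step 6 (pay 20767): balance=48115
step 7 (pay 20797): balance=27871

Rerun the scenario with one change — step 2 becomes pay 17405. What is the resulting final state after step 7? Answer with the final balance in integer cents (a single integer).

(re-executing from step 2 with the substitution; state before step 2: balance=149176)
step 2 (pay 17405): balance=133486
step 3 (pay 20292): balance=114729
step 4 (pay 23038): balance=93010
step 5 (pay 22061): balance=72018
step 6 (pay 20767): balance=52079
step 7 (pay 20797): balance=31880

31880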